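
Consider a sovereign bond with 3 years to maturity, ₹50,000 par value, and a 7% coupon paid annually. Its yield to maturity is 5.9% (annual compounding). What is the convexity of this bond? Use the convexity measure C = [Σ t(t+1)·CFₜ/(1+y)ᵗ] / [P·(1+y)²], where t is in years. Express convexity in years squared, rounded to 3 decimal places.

With y = 0.059:
  t   CF        PV=CF/(1+0.059)^t    t·PV        t(t+1)·PV
  1     3,500.00     3,305.0047     3,305.0047       6,610.0094
  2     3,500.00     3,120.8732     6,241.7464      18,725.2392
  3    53,500.00    45,047.0029   135,141.0088     540,564.0351
  Σ                 51,472.8808   144,687.7599     565,899.2837
P = 51,472.8808.
Convexity = Σ t(t+1)·PV / [P·(1+y)²] = 565,899.2837 / (51,472.8808 × 1.121481) = 9.80322.

9.803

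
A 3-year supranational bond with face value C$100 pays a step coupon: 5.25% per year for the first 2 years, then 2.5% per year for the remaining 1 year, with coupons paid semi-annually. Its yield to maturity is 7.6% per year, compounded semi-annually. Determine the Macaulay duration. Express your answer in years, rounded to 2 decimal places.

2.81 years

Periodic yield y = 0.038. Discount each cash flow and weight by its period:
  t   CF        PV=CF/(1+0.038)^t    t·PV
  1        2.625         2.5289         2.5289
  2        2.625         2.4363         4.8726
  3        2.625         2.3471         7.0414
  4        2.625         2.2612         9.0448
  5        1.250         1.0373         5.1867
  6      101.250        80.9489       485.6934
  Σ                     91.5598       514.3678
Price P = Σ PV = 91.5598.
Macaulay duration = Σ(t·PV) / P = 514.3678 / 91.5598 = 5.61784 half-year periods.
In years: 5.61784 / 2 = 2.80892 years.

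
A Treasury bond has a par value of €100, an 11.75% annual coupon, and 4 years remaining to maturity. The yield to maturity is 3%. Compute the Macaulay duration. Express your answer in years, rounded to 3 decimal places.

Periodic yield y = 0.03. Discount each cash flow and weight by its year:
  t   CF        PV=CF/(1+0.03)^t    t·PV
  1        11.75        11.4078        11.4078
  2        11.75        11.0755        22.1510
  3        11.75        10.7529        32.2587
  4       111.75        99.2884       397.1537
  Σ                    132.5246       462.9712
Price P = Σ PV = 132.5246.
Macaulay duration = Σ(t·PV) / P = 462.9712 / 132.5246 = 3.49347 years.

3.493 years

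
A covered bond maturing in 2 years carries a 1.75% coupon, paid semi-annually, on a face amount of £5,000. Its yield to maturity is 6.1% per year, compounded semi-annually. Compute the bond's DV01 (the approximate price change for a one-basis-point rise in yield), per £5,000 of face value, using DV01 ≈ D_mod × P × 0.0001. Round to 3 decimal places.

Periodic yield y = 0.0305.
  t   CF        PV=CF/(1+0.0305)^t    t·PV
  1        43.75        42.4551        42.4551
  2        43.75        41.1986        82.3971
  3        43.75        39.9792       119.9376
  4     5,043.75     4,472.6155    17,890.4621
  Σ                  4,596.2484    18,135.2520
P = 4,596.2484; D_Mac = 3.94566 half-year periods = 1.97283 yrs; D_mod = 1.91444 yrs.
DV01 ≈ 1.91444 × 4,596.2484 × 0.0001 = 0.879925.

£0.880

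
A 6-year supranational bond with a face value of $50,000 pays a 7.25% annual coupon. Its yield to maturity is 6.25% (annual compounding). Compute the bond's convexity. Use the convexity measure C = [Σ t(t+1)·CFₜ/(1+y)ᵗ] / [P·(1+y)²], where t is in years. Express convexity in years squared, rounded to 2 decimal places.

With y = 0.0625:
  t   CF        PV=CF/(1+0.0625)^t    t·PV        t(t+1)·PV
  1     3,625.00     3,411.7647     3,411.7647       6,823.5294
  2     3,625.00     3,211.0727     6,422.1453      19,266.4360
  3     3,625.00     3,022.1860     9,066.5581      36,266.2324
  4     3,625.00     2,844.4104    11,377.6416      56,888.2078
  5     3,625.00     2,677.0921    13,385.4606      80,312.7639
  6    53,625.00    37,272.9419   223,637.6517   1,565,463.5616
  Σ                 52,439.4679   267,301.2220   1,765,020.7311
P = 52,439.4679.
Convexity = Σ t(t+1)·PV / [P·(1+y)²] = 1,765,020.7311 / (52,439.4679 × 1.128906) = 29.81492.

29.81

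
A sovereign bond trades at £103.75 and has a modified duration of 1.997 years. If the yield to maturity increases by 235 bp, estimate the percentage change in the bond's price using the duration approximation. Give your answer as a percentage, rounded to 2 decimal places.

-4.69%

Duration approximation: ΔP/P ≈ -D_mod · Δy = -1.997 × (+0.0235) = -0.0469295.
As a percentage: -4.69295%.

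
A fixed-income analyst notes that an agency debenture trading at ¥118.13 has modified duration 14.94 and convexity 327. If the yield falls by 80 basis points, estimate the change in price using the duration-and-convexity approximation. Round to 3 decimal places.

Duration effect: -D_mod·Δy = -14.94 × (-0.008) = +0.119520
Convexity effect: ½·C·(Δy)² = 0.5 × 327 × (-0.008)² = +0.0104640
ΔP/P ≈ +0.119520 + 0.0104640 = +0.129984
ΔP ≈ 118.13 × (+0.129984) = +15.35500992.

+¥15.355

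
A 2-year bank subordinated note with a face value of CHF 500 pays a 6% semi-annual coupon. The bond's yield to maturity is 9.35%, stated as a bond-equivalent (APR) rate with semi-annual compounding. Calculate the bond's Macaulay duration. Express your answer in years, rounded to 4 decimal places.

Periodic yield y = 0.04675. Discount each cash flow and weight by its period:
  t   CF        PV=CF/(1+0.04675)^t    t·PV
  1        15.00        14.3301        14.3301
  2        15.00        13.6901        27.3801
  3        15.00        13.0786        39.2359
  4       515.00       428.9783     1,715.9133
  Σ                    470.0771     1,796.8594
Price P = Σ PV = 470.0771.
Macaulay duration = Σ(t·PV) / P = 1,796.8594 / 470.0771 = 3.82248 half-year periods.
In years: 3.82248 / 2 = 1.91124 years.

1.9112 years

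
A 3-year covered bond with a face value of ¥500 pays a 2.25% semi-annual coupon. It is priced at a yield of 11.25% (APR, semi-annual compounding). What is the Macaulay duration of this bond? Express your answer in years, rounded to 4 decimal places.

2.9041 years

Periodic yield y = 0.05625. Discount each cash flow and weight by its period:
  t   CF        PV=CF/(1+0.05625)^t    t·PV
  1        5.625         5.3254         5.3254
  2        5.625         5.0418        10.0837
  3        5.625         4.7733        14.3200
  4        5.625         4.5191        18.0766
  5        5.625         4.2785        21.3924
  6      505.625       364.1063     2,184.6379
  Σ                    388.0445     2,253.8359
Price P = Σ PV = 388.0445.
Macaulay duration = Σ(t·PV) / P = 2,253.8359 / 388.0445 = 5.80819 half-year periods.
In years: 5.80819 / 2 = 2.90409 years.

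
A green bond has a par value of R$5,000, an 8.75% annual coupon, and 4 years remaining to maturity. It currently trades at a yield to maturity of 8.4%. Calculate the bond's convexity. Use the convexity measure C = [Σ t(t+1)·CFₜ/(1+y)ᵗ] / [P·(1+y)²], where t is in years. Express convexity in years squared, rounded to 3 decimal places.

14.459

With y = 0.084:
  t   CF        PV=CF/(1+0.084)^t    t·PV        t(t+1)·PV
  1       437.50       403.5978       403.5978         807.1956
  2       437.50       372.3227       744.6454       2,233.9361
  3       437.50       343.4711     1,030.4133       4,121.6533
  4     5,437.50     3,938.0583    15,752.2332      78,761.1660
  Σ                  5,057.4499    17,930.8897      85,923.9509
P = 5,057.4499.
Convexity = Σ t(t+1)·PV / [P·(1+y)²] = 85,923.9509 / (5,057.4499 × 1.175056) = 14.45853.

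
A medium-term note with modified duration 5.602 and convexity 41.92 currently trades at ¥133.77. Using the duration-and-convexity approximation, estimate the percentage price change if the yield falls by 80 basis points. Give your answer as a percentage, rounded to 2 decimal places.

+4.62%

Duration effect: -D_mod·Δy = -5.602 × (-0.008) = +0.044816
Convexity effect: ½·C·(Δy)² = 0.5 × 41.92 × (-0.008)² = +0.00134144
ΔP/P ≈ +0.044816 + 0.00134144 = +0.04615744
= +4.615744%.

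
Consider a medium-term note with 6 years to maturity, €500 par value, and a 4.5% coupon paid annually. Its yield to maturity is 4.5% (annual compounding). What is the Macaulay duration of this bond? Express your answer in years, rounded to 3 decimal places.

5.390 years

Periodic yield y = 0.045. Discount each cash flow and weight by its year:
  t   CF        PV=CF/(1+0.045)^t    t·PV
  1        22.50        21.5311        21.5311
  2        22.50        20.6039        41.2078
  3        22.50        19.7167        59.1500
  4        22.50        18.8676        75.4705
  5        22.50        18.0551        90.2757
  6       522.50       401.2255     2,407.3531
  Σ                    500.0000     2,694.9884
Price P = Σ PV = 500.0000.
Macaulay duration = Σ(t·PV) / P = 2,694.9884 / 500.0000 = 5.38998 years.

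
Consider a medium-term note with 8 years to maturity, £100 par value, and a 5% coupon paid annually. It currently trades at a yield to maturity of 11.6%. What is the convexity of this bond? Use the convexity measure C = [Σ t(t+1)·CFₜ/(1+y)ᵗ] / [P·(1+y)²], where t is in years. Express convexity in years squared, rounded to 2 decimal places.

With y = 0.116:
  t   CF        PV=CF/(1+0.116)^t    t·PV        t(t+1)·PV
  1         5.00         4.4803         4.4803           8.9606
  2         5.00         4.0146         8.0292          24.0876
  3         5.00         3.5973        10.7919          43.1677
  4         5.00         3.2234        12.8936          64.4679
  5         5.00         2.8883        14.4417          86.6503
  6         5.00         2.5881        15.5287         108.7011
  7         5.00         2.3191        16.2337         129.8699
  8       105.00        43.6391       349.1128       3,142.0149
  Σ                     66.7502       431.5119       3,607.9200
P = 66.7502.
Convexity = Σ t(t+1)·PV / [P·(1+y)²] = 3,607.9200 / (66.7502 × 1.245456) = 43.39859.

43.40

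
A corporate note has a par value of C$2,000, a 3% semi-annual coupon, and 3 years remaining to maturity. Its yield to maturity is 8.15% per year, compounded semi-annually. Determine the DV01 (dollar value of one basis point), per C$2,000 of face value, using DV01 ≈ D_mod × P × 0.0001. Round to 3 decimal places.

Periodic yield y = 0.04075.
  t   CF        PV=CF/(1+0.04075)^t    t·PV
  1        30.00        28.8254        28.8254
  2        30.00        27.6967        55.3934
  3        30.00        26.6123        79.8368
  4        30.00        25.5703       102.2811
  5        30.00        24.5691       122.8455
  6     2,030.00     1,597.4141     9,584.4848
  Σ                  1,730.6879     9,973.6670
P = 1,730.6879; D_Mac = 5.76283 half-year periods = 2.88142 yrs; D_mod = 2.76860 yrs.
DV01 ≈ 2.76860 × 1,730.6879 × 0.0001 = 0.479158.

C$0.479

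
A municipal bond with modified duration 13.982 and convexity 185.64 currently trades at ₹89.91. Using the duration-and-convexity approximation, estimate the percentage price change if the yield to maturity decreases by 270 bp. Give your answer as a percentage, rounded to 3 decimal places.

Duration effect: -D_mod·Δy = -13.982 × (-0.027) = +0.377514
Convexity effect: ½·C·(Δy)² = 0.5 × 185.64 × (-0.027)² = +0.06766578
ΔP/P ≈ +0.377514 + 0.06766578 = +0.44517978
= +44.517978%.

+44.518%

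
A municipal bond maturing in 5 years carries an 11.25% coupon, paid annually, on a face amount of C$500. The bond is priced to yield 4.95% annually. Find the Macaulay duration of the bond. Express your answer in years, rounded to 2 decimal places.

Periodic yield y = 0.0495. Discount each cash flow and weight by its year:
  t   CF        PV=CF/(1+0.0495)^t    t·PV
  1        56.25        53.5970        53.5970
  2        56.25        51.0690       102.1381
  3        56.25        48.6603       145.9810
  4        56.25        46.3653       185.4611
  5       556.25       436.8756     2,184.3781
  Σ                    636.5672     2,671.5552
Price P = Σ PV = 636.5672.
Macaulay duration = Σ(t·PV) / P = 2,671.5552 / 636.5672 = 4.19682 years.

4.20 years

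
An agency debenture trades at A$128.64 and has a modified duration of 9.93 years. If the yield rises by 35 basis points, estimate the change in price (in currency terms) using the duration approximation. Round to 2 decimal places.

-A$4.47

Duration approximation: ΔP/P ≈ -D_mod · Δy = -9.93 × (+0.0035) = -0.034755.
ΔP ≈ 128.64 × (-0.034755) = -4.4708832.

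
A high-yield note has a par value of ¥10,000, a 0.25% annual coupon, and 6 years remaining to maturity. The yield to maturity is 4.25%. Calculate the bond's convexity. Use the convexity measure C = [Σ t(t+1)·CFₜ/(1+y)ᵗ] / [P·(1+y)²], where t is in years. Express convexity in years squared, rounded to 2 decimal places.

With y = 0.0425:
  t   CF        PV=CF/(1+0.0425)^t    t·PV        t(t+1)·PV
  1        25.00        23.9808        23.9808          47.9616
  2        25.00        23.0032        46.0064         138.0191
  3        25.00        22.0654        66.1962         264.7848
  4        25.00        21.1659        84.6634         423.3170
  5        25.00        20.3030       101.5149         609.0893
  6    10,025.00     7,809.5858    46,857.5147     328,002.6027
  Σ                  7,920.1040    47,179.8763     329,485.7745
P = 7,920.1040.
Convexity = Σ t(t+1)·PV / [P·(1+y)²] = 329,485.7745 / (7,920.1040 × 1.086806) = 38.27839.

38.28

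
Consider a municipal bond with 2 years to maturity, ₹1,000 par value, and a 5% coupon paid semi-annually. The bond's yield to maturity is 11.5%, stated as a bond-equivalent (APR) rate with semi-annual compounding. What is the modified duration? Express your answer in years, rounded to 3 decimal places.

Periodic yield y = 0.0575. First find Macaulay duration:
  t   CF        PV=CF/(1+0.0575)^t    t·PV
  1        25.00        23.6407        23.6407
  2        25.00        22.3552        44.7105
  3        25.00        21.1397        63.4191
  4     1,025.00       819.6008     3,278.4031
  Σ                    886.7364     3,410.1733
P = 886.7364; Macaulay duration = 3,410.1733 / 886.7364 = 3.84576 half-year periods = 1.92288 years.
Modified duration = D_Mac / (1 + y) = 1.92288 / 1.0575 = 1.81833 years.

1.818 years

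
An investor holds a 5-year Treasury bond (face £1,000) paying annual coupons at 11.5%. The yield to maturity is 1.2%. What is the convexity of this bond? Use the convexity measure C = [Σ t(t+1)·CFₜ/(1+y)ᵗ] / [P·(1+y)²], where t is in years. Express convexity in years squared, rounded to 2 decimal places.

23.44

With y = 0.012:
  t   CF        PV=CF/(1+0.012)^t    t·PV        t(t+1)·PV
  1       115.00       113.6364       113.6364         227.2727
  2       115.00       112.2889       224.5778         673.7334
  3       115.00       110.9574       332.8722       1,331.4889
  4       115.00       109.6417       438.5668       2,192.8341
  5     1,115.00     1,050.4425     5,252.2127      31,513.2765
  Σ                  1,496.9669     6,361.8660      35,938.6056
P = 1,496.9669.
Convexity = Σ t(t+1)·PV / [P·(1+y)²] = 35,938.6056 / (1,496.9669 × 1.024144) = 23.44164.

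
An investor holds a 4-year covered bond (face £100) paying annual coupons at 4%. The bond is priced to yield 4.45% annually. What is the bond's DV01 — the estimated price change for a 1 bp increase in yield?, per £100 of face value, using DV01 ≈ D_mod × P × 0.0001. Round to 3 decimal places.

£0.036

Periodic yield y = 0.0445.
  t   CF        PV=CF/(1+0.0445)^t    t·PV
  1         4.00         3.8296         3.8296
  2         4.00         3.6664         7.3329
  3         4.00         3.5102        10.5307
  4       104.00        87.3775       349.5100
  Σ                     98.3837       371.2031
P = 98.3837; D_Mac = 3.77301 yrs; D_mod = 3.61227 yrs.
DV01 ≈ 3.61227 × 98.3837 × 0.0001 = 0.035539.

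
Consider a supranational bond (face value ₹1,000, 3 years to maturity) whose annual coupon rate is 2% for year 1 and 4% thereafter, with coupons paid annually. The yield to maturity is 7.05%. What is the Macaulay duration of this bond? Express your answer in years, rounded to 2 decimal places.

2.92 years

Periodic yield y = 0.0705. Discount each cash flow and weight by its year:
  t   CF        PV=CF/(1+0.0705)^t    t·PV
  1        20.00        18.6829        18.6829
  2        40.00        34.9049        69.8098
  3     1,040.00       847.7608     2,543.2824
  Σ                    901.3486     2,631.7751
Price P = Σ PV = 901.3486.
Macaulay duration = Σ(t·PV) / P = 2,631.7751 / 901.3486 = 2.91982 years.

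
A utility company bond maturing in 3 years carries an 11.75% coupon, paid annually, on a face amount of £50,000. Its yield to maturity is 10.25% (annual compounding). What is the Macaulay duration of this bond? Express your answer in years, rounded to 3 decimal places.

Periodic yield y = 0.1025. Discount each cash flow and weight by its year:
  t   CF        PV=CF/(1+0.1025)^t    t·PV
  1     5,875.00     5,328.7982     5,328.7982
  2     5,875.00     4,833.3770     9,666.7541
  3    55,875.00    41,694.7853   125,084.3559
  Σ                 51,856.9605   140,079.9081
Price P = Σ PV = 51,856.9605.
Macaulay duration = Σ(t·PV) / P = 140,079.9081 / 51,856.9605 = 2.70127 years.

2.701 years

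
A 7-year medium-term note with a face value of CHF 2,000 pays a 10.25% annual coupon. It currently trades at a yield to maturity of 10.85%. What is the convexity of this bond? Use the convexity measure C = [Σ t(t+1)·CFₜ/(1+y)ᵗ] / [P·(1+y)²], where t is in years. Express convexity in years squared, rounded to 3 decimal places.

31.096

With y = 0.1085:
  t   CF        PV=CF/(1+0.1085)^t    t·PV        t(t+1)·PV
  1       205.00       184.9346       184.9346         369.8692
  2       205.00       166.8332       333.6664       1,000.9992
  3       205.00       150.5036       451.5107       1,806.0427
  4       205.00       135.7723       543.0891       2,715.4454
  5       205.00       122.4829       612.4144       3,674.4863
  6       205.00       110.4942       662.9655       4,640.7585
  7     2,205.00     1,072.1578     7,505.1046      60,040.8371
  Σ                  1,943.1785    10,293.6852      74,248.4383
P = 1,943.1785.
Convexity = Σ t(t+1)·PV / [P·(1+y)²] = 74,248.4383 / (1,943.1785 × 1.228772) = 31.09591.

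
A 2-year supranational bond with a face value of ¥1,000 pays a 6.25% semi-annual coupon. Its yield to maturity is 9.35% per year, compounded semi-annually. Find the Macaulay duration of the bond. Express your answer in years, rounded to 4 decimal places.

1.9080 years

Periodic yield y = 0.04675. Discount each cash flow and weight by its period:
  t   CF        PV=CF/(1+0.04675)^t    t·PV
  1        31.25        29.8543        29.8543
  2        31.25        28.5210        57.0419
  3        31.25        27.2472        81.7415
  4     1,031.25       858.9979     3,435.9915
  Σ                    944.6203     3,604.6291
Price P = Σ PV = 944.6203.
Macaulay duration = Σ(t·PV) / P = 3,604.6291 / 944.6203 = 3.81596 half-year periods.
In years: 3.81596 / 2 = 1.90798 years.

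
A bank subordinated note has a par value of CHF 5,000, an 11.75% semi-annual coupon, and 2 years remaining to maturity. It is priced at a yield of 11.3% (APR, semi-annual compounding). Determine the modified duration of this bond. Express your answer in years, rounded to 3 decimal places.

1.742 years

Periodic yield y = 0.0565. First find Macaulay duration:
  t   CF        PV=CF/(1+0.0565)^t    t·PV
  1       293.75       278.0407       278.0407
  2       293.75       263.1715       526.3430
  3       293.75       249.0975       747.2925
  4     5,293.75     4,248.9872    16,995.9488
  Σ                  5,039.2969    18,547.6250
P = 5,039.2969; Macaulay duration = 18,547.6250 / 5,039.2969 = 3.68060 half-year periods = 1.84030 years.
Modified duration = D_Mac / (1 + y) = 1.84030 / 1.0565 = 1.74188 years.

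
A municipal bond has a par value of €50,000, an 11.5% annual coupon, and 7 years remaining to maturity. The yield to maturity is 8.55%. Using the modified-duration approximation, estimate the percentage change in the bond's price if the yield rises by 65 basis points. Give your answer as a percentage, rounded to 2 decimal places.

Periodic yield y = 0.0855. Modified duration first:
  t   CF        PV=CF/(1+0.0855)^t    t·PV
  1     5,750.00     5,297.0981     5,297.0981
  2     5,750.00     4,879.8693     9,759.7386
  3     5,750.00     4,495.5037    13,486.5112
  4     5,750.00     4,141.4129    16,565.6517
  5     5,750.00     3,815.2123    19,076.0613
  6     5,750.00     3,514.7050    21,088.2299
  7    55,750.00    31,393.2354   219,752.6481
  Σ                 57,537.0367   305,025.9389
P = 57,537.0367; D_Mac = 5.30138 yrs; D_mod = 5.30138/(1+0.0855) = 4.88382 yrs.
ΔP/P ≈ -D_mod · Δy = -4.88382 × (+0.0065) = -0.031745 = -3.1745%.

-3.17%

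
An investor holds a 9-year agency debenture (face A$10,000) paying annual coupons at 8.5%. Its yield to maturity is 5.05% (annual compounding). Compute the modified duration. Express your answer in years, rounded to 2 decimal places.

6.57 years

Periodic yield y = 0.0505. First find Macaulay duration:
  t   CF        PV=CF/(1+0.0505)^t    t·PV
  1       850.00       809.1385       809.1385
  2       850.00       770.2413     1,540.4826
  3       850.00       733.2140     2,199.6420
  4       850.00       697.9667     2,791.8668
  5       850.00       664.4138     3,322.0690
  6       850.00       632.4739     3,794.8432
  7       850.00       602.0694     4,214.4855
  8       850.00       573.1265     4,585.0118
  9    10,850.00     6,964.1037    62,676.9330
  Σ                 12,446.7477    85,934.4725
P = 12,446.7477; Macaulay duration = 85,934.4725 / 12,446.7477 = 6.90417 years.
Modified duration = D_Mac / (1 + y) = 6.90417 / 1.0505 = 6.57227 years.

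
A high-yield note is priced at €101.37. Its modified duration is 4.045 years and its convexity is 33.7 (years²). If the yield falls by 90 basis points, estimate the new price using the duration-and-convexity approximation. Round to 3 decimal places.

€105.199

Duration effect: -D_mod·Δy = -4.045 × (-0.009) = +0.036405
Convexity effect: ½·C·(Δy)² = 0.5 × 33.7 × (-0.009)² = +0.00136485
ΔP/P ≈ +0.036405 + 0.00136485 = +0.03776985
New price ≈ 101.37 × (1 + 0.03776985) = 105.1987296945.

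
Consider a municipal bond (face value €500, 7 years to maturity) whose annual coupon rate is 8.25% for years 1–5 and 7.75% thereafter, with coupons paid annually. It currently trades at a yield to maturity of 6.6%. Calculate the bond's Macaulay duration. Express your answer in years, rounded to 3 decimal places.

5.649 years

Periodic yield y = 0.066. Discount each cash flow and weight by its year:
  t   CF        PV=CF/(1+0.066)^t    t·PV
  1        41.25        38.6961        38.6961
  2        41.25        36.3002        72.6005
  3        41.25        34.0528       102.1583
  4        41.25        31.9444       127.7777
  5        41.25        29.9666       149.8332
  6        38.75        26.4076       158.4454
  7       538.75       344.4188     2,410.9316
  Σ                    541.7865     3,060.4427
Price P = Σ PV = 541.7865.
Macaulay duration = Σ(t·PV) / P = 3,060.4427 / 541.7865 = 5.64880 years.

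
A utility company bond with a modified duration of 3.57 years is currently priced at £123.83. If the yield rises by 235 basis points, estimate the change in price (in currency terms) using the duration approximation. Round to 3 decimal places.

Duration approximation: ΔP/P ≈ -D_mod · Δy = -3.57 × (+0.0235) = -0.083895.
ΔP ≈ 123.83 × (-0.083895) = -10.38871785.

-£10.389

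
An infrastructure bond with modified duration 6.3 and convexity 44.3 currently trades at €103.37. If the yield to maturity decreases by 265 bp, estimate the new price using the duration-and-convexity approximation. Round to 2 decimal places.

Duration effect: -D_mod·Δy = -6.3 × (-0.0265) = +0.166950
Convexity effect: ½·C·(Δy)² = 0.5 × 44.3 × (-0.0265)² = +0.0155548375
ΔP/P ≈ +0.166950 + 0.0155548375 = +0.1825048375
New price ≈ 103.37 × (1 + 0.1825048375) = 122.235525052375.

€122.24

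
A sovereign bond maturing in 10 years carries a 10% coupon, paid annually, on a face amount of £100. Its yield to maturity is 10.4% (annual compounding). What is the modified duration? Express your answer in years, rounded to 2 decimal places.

6.08 years

Periodic yield y = 0.104. First find Macaulay duration:
  t   CF        PV=CF/(1+0.104)^t    t·PV
  1        10.00         9.0580         9.0580
  2        10.00         8.2047        16.4094
  3        10.00         7.4318        22.2953
  4        10.00         6.7317        26.9267
  5        10.00         6.0975        30.4877
  6        10.00         5.5231        33.1388
  7        10.00         5.0028        35.0199
  8        10.00         4.5316        36.2525
  9        10.00         4.1047        36.9420
  10      110.00        40.8980       408.9799
  Σ                     97.5838       655.5102
P = 97.5838; Macaulay duration = 655.5102 / 97.5838 = 6.71740 years.
Modified duration = D_Mac / (1 + y) = 6.71740 / 1.104 = 6.08461 years.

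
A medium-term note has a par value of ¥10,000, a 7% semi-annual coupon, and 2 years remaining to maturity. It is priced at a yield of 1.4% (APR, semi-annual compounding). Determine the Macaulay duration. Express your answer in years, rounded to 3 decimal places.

Periodic yield y = 0.007. Discount each cash flow and weight by its period:
  t   CF        PV=CF/(1+0.007)^t    t·PV
  1       350.00       347.5670       347.5670
  2       350.00       345.1510       690.3019
  3       350.00       342.7517     1,028.2551
  4    10,350.00    10,065.2014    40,260.8054
  Σ                 11,100.6711    42,326.9296
Price P = Σ PV = 11,100.6711.
Macaulay duration = Σ(t·PV) / P = 42,326.9296 / 11,100.6711 = 3.81301 half-year periods.
In years: 3.81301 / 2 = 1.90650 years.

1.907 years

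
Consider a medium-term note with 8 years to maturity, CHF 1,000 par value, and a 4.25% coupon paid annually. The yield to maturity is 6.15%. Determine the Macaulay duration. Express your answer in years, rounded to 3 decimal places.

6.867 years

Periodic yield y = 0.0615. Discount each cash flow and weight by its year:
  t   CF        PV=CF/(1+0.0615)^t    t·PV
  1        42.50        40.0377        40.0377
  2        42.50        37.7180        75.4360
  3        42.50        35.5328       106.5983
  4        42.50        33.4741       133.8964
  5        42.50        31.5347       157.6736
  6        42.50        29.7077       178.2462
  7        42.50        27.9865       195.9057
  8     1,042.50       646.7197     5,173.7574
  Σ                    882.7112     6,061.5512
Price P = Σ PV = 882.7112.
Macaulay duration = Σ(t·PV) / P = 6,061.5512 / 882.7112 = 6.86697 years.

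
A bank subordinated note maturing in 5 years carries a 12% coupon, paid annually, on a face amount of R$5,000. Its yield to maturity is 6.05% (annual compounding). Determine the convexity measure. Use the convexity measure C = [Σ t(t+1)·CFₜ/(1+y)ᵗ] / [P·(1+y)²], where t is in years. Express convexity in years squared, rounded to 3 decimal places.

20.638

With y = 0.0605:
  t   CF        PV=CF/(1+0.0605)^t    t·PV        t(t+1)·PV
  1       600.00       565.7709       565.7709       1,131.5417
  2       600.00       533.4944     1,066.9889       3,200.9667
  3       600.00       503.0594     1,509.1781       6,036.7123
  4       600.00       474.3605     1,897.4422       9,487.2109
  5     5,600.00     4,174.7903    20,873.9514     125,243.7081
  Σ                  6,251.4755    25,913.3314     145,100.1397
P = 6,251.4755.
Convexity = Σ t(t+1)·PV / [P·(1+y)²] = 145,100.1397 / (6,251.4755 × 1.124660) = 20.63783.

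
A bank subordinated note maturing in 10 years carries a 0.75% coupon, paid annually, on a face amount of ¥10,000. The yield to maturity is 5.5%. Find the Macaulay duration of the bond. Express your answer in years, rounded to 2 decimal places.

9.57 years

Periodic yield y = 0.055. Discount each cash flow and weight by its year:
  t   CF        PV=CF/(1+0.055)^t    t·PV
  1        75.00        71.0900        71.0900
  2        75.00        67.3839       134.7679
  3        75.00        63.8710       191.6131
  4        75.00        60.5413       242.1650
  5        75.00        57.3851       286.9254
  6        75.00        54.3934       326.3606
  7        75.00        51.5578       360.9043
  8        75.00        48.8699       390.9593
  9        75.00        46.3222       416.8998
  10   10,075.00     5,898.2131    58,982.1309
  Σ                  6,419.6277    61,403.8163
Price P = Σ PV = 6,419.6277.
Macaulay duration = Σ(t·PV) / P = 61,403.8163 / 6,419.6277 = 9.56501 years.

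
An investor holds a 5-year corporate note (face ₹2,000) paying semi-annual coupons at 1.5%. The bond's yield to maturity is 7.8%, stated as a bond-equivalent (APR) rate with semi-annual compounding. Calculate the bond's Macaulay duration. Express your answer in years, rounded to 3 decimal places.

Periodic yield y = 0.039. Discount each cash flow and weight by its period:
  t   CF        PV=CF/(1+0.039)^t    t·PV
  1        15.00        14.4370        14.4370
  2        15.00        13.8951        27.7901
  3        15.00        13.3735        40.1205
  4        15.00        12.8715        51.4860
  5        15.00        12.3884        61.9418
  6        15.00        11.9233        71.5400
  7        15.00        11.4758        80.3305
  8        15.00        11.0450        88.3602
  9        15.00        10.6304        95.6740
  10    2,015.00     1,374.4203    13,744.2034
  Σ                  1,486.4603    14,275.8835
Price P = Σ PV = 1,486.4603.
Macaulay duration = Σ(t·PV) / P = 14,275.8835 / 1,486.4603 = 9.60395 half-year periods.
In years: 9.60395 / 2 = 4.80197 years.

4.802 years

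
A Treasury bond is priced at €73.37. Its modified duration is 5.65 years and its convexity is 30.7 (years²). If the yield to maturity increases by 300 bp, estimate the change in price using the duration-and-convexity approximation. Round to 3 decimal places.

Duration effect: -D_mod·Δy = -5.65 × (+0.03) = -0.169500
Convexity effect: ½·C·(Δy)² = 0.5 × 30.7 × (0.03)² = +0.0138150
ΔP/P ≈ -0.169500 + 0.0138150 = -0.155685
ΔP ≈ 73.37 × (-0.155685) = -11.42260845.

-€11.423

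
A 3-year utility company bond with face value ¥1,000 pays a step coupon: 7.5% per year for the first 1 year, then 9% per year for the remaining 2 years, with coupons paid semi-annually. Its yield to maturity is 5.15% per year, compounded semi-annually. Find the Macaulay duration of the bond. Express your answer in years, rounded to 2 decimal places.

Periodic yield y = 0.02575. Discount each cash flow and weight by its period:
  t   CF        PV=CF/(1+0.02575)^t    t·PV
  1        37.50        36.5586        36.5586
  2        37.50        35.6409        71.2817
  3        45.00        41.6954       125.0861
  4        45.00        40.6487       162.5947
  5        45.00        39.6282       198.1412
  6     1,045.00       897.1543     5,382.9257
  Σ                  1,091.3261     5,976.5882
Price P = Σ PV = 1,091.3261.
Macaulay duration = Σ(t·PV) / P = 5,976.5882 / 1,091.3261 = 5.47645 half-year periods.
In years: 5.47645 / 2 = 2.73822 years.

2.74 years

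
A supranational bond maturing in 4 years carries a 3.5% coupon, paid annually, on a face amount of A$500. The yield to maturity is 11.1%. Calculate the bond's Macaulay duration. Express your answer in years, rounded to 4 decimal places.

3.7689 years

Periodic yield y = 0.111. Discount each cash flow and weight by its year:
  t   CF        PV=CF/(1+0.111)^t    t·PV
  1        17.50        15.7516        15.7516
  2        17.50        14.1778        28.3557
  3        17.50        12.7613        38.2840
  4       517.50       339.6676     1,358.6704
  Σ                    382.3583     1,441.0616
Price P = Σ PV = 382.3583.
Macaulay duration = Σ(t·PV) / P = 1,441.0616 / 382.3583 = 3.76888 years.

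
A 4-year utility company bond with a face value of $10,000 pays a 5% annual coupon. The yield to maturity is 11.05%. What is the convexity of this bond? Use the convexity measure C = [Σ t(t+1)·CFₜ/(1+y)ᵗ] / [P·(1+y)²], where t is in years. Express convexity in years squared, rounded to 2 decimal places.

14.55

With y = 0.1105:
  t   CF        PV=CF/(1+0.1105)^t    t·PV        t(t+1)·PV
  1       500.00       450.2476       450.2476         900.4953
  2       500.00       405.4459       810.8917       2,432.6752
  3       500.00       365.1021     1,095.3063       4,381.2250
  4    10,500.00     6,904.2268    27,616.9071     138,084.5354
  Σ                  8,125.0224    29,973.3527     145,798.9310
P = 8,125.0224.
Convexity = Σ t(t+1)·PV / [P·(1+y)²] = 145,798.9310 / (8,125.0224 × 1.233210) = 14.55099.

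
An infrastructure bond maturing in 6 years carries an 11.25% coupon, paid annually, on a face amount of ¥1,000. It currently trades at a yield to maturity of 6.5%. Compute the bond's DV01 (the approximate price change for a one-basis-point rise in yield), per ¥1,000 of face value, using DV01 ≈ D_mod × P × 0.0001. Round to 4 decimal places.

¥0.5557

Periodic yield y = 0.065.
  t   CF        PV=CF/(1+0.065)^t    t·PV
  1       112.50       105.6338       105.6338
  2       112.50        99.1867       198.3733
  3       112.50        93.1330       279.3991
  4       112.50        87.4488       349.7954
  5       112.50        82.1116       410.5580
  6     1,112.50       762.4342     4,574.6052
  Σ                  1,229.9481     5,918.3648
P = 1,229.9481; D_Mac = 4.81188 yrs; D_mod = 4.51820 yrs.
DV01 ≈ 4.51820 × 1,229.9481 × 0.0001 = 0.555715.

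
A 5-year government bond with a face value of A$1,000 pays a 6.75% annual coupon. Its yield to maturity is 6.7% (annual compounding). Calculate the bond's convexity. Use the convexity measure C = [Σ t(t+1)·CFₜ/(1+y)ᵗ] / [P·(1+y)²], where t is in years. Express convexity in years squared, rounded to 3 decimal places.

With y = 0.067:
  t   CF        PV=CF/(1+0.067)^t    t·PV        t(t+1)·PV
  1        67.50        63.2615        63.2615         126.5230
  2        67.50        59.2891       118.5782         355.7347
  3        67.50        55.5662       166.6985         666.7941
  4        67.50        52.0770       208.3081       1,041.5403
  5     1,067.50       771.8729     3,859.3644      23,156.1866
  Σ                  1,002.0667     4,416.2107      25,346.7787
P = 1,002.0667.
Convexity = Σ t(t+1)·PV / [P·(1+y)²] = 25,346.7787 / (1,002.0667 × 1.138489) = 22.21761.

22.218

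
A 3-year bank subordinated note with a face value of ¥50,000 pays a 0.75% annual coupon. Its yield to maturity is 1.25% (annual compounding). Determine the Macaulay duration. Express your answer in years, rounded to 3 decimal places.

2.978 years

Periodic yield y = 0.0125. Discount each cash flow and weight by its year:
  t   CF        PV=CF/(1+0.0125)^t    t·PV
  1       375.00       370.3704       370.3704
  2       375.00       365.7979       731.5958
  3    50,375.00    48,532.1983   145,596.5949
  Σ                 49,268.3666   146,698.5611
Price P = Σ PV = 49,268.3666.
Macaulay duration = Σ(t·PV) / P = 146,698.5611 / 49,268.3666 = 2.97754 years.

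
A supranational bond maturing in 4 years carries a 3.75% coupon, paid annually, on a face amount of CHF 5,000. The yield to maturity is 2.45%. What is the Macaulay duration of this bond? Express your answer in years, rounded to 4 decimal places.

Periodic yield y = 0.0245. Discount each cash flow and weight by its year:
  t   CF        PV=CF/(1+0.0245)^t    t·PV
  1       187.50       183.0161       183.0161
  2       187.50       178.6394       357.2789
  3       187.50       174.3674       523.1023
  4     5,187.50     4,708.8002    18,835.2006
  Σ                  5,244.8231    19,898.5979
Price P = Σ PV = 5,244.8231.
Macaulay duration = Σ(t·PV) / P = 19,898.5979 / 5,244.8231 = 3.79395 years.

3.7940 years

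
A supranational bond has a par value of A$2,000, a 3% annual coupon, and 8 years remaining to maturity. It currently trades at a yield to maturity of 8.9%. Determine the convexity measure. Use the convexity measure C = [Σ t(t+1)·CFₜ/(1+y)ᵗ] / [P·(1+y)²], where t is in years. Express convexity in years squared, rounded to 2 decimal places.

51.02

With y = 0.089:
  t   CF        PV=CF/(1+0.089)^t    t·PV        t(t+1)·PV
  1        60.00        55.0964        55.0964         110.1928
  2        60.00        50.5936       101.1872         303.5615
  3        60.00        46.4588       139.3763         557.5051
  4        60.00        42.6619       170.6474         853.2371
  5        60.00        39.1753       195.8763       1,175.2577
  6        60.00        35.9736       215.8416       1,510.8914
  7        60.00        33.0336       231.2353       1,849.8824
  8     2,060.00     1,041.4638     8,331.7105      74,985.3942
  Σ                  1,344.4569     9,440.9710      81,345.9223
P = 1,344.4569.
Convexity = Σ t(t+1)·PV / [P·(1+y)²] = 81,345.9223 / (1,344.4569 × 1.185921) = 51.01914.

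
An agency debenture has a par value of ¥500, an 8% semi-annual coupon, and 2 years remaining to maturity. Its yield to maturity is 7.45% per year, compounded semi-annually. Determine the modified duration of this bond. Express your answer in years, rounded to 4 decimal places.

Periodic yield y = 0.03725. First find Macaulay duration:
  t   CF        PV=CF/(1+0.03725)^t    t·PV
  1        20.00        19.2818        19.2818
  2        20.00        18.5893        37.1786
  3        20.00        17.9217        53.7652
  4       520.00       449.2308     1,796.9234
  Σ                    505.0236     1,907.1489
P = 505.0236; Macaulay duration = 1,907.1489 / 505.0236 = 3.77636 half-year periods = 1.88818 years.
Modified duration = D_Mac / (1 + y) = 1.88818 / 1.03725 = 1.82037 years.

1.8204 years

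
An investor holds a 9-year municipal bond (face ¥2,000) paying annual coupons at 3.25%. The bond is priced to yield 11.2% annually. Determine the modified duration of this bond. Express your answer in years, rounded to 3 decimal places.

Periodic yield y = 0.112. First find Macaulay duration:
  t   CF        PV=CF/(1+0.112)^t    t·PV
  1        65.00        58.4532        58.4532
  2        65.00        52.5659       105.1317
  3        65.00        47.2715       141.8144
  4        65.00        42.5103       170.0412
  5        65.00        38.2287       191.1435
  6        65.00        34.3783       206.2699
  7        65.00        30.9158       216.4103
  8        65.00        27.8019       222.4155
  9     2,065.00       794.2861     7,148.5750
  Σ                  1,126.4117     8,460.2547
P = 1,126.4117; Macaulay duration = 8,460.2547 / 1,126.4117 = 7.51080 years.
Modified duration = D_Mac / (1 + y) = 7.51080 / 1.112 = 6.75432 years.

6.754 years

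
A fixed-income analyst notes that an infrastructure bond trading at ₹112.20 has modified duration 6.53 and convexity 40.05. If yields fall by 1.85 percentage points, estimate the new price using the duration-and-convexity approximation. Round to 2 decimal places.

₹126.52

Duration effect: -D_mod·Δy = -6.53 × (-0.0185) = +0.120805
Convexity effect: ½·C·(Δy)² = 0.5 × 40.05 × (-0.0185)² = +0.00685355625
ΔP/P ≈ +0.120805 + 0.00685355625 = +0.12765855625
New price ≈ 112.20 × (1 + 0.12765855625) = 126.52329001125.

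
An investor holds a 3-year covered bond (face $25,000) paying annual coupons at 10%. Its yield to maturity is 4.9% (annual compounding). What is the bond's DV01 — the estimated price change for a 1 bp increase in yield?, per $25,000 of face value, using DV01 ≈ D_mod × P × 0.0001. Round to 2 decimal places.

$7.47

Periodic yield y = 0.049.
  t   CF        PV=CF/(1+0.049)^t    t·PV
  1     2,500.00     2,383.2221     2,383.2221
  2     2,500.00     2,271.8991     4,543.7981
  3    27,500.00    23,823.5364    71,470.6092
  Σ                 28,478.6576    78,397.6294
P = 28,478.6576; D_Mac = 2.75286 yrs; D_mod = 2.62427 yrs.
DV01 ≈ 2.62427 × 28,478.6576 × 0.0001 = 7.473559.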